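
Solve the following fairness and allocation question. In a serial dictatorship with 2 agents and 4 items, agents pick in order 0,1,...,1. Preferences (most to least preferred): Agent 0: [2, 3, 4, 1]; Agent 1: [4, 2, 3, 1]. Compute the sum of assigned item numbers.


Step 1: Agent 0 picks item 2
Step 2: Agent 1 picks item 4
Step 3: Sum = 2 + 4 = 6

6


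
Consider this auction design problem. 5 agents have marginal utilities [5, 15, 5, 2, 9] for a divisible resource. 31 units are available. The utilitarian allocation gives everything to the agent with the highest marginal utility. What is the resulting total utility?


Step 1: The marginal utilities are [5, 15, 5, 2, 9]
Step 2: The highest marginal utility is 15
Step 3: All 31 units go to that agent
Step 4: Total utility = 15 * 31 = 465

465


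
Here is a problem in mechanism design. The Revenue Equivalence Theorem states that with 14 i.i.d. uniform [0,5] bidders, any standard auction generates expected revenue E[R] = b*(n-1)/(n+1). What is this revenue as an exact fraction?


Step 1: By Revenue Equivalence, expected revenue = b*(n-1)/(n+1)
Step 2: Substituting n = 14, b = 5
Step 3: Revenue = 5*(14-1)/(14+1) = 5*13/15
Step 4: Revenue = 65/15 = 13/3

13/3


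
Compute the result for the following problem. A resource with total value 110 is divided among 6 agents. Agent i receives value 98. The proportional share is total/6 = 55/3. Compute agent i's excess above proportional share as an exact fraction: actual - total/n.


Step 1: Proportional share = 110/6 = 55/3
Step 2: Agent's actual allocation = 98
Step 3: Excess = 98 - 55/3 = 239/3

239/3


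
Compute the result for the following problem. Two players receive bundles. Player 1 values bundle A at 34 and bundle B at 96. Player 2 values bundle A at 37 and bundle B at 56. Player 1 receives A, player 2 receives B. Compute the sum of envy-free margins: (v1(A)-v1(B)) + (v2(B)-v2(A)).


Step 1: Player 1's margin = v1(A) - v1(B) = 34 - 96 = -62
Step 2: Player 2's margin = v2(B) - v2(A) = 56 - 37 = 19
Step 3: Total margin = -62 + 19 = -43

-43


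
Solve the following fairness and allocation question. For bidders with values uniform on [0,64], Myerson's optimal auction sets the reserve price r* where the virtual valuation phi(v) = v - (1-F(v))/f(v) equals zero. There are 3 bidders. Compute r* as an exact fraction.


Step 1: For U[0,64], F(v) = v/64 and f(v) = 1/64
Step 2: phi(v) = v - (1 - v/64)/(1/64) = v - (64 - v) = 2v - 64
Step 3: Set phi(r*) = 0: 2r* - 64 = 0
Step 4: r* = 64/2 = 32 (the number of bidders n = 3 does not enter)

32


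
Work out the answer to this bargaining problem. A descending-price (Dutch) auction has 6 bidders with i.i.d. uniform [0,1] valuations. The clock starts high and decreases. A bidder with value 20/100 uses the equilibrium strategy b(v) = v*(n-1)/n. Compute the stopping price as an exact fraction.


Step 1: Dutch auctions are strategically equivalent to first-price auctions
Step 2: The equilibrium bid is b(v) = v*(n-1)/n
Step 3: b = 1/5 * 5/6
Step 4: b = 1/6

1/6


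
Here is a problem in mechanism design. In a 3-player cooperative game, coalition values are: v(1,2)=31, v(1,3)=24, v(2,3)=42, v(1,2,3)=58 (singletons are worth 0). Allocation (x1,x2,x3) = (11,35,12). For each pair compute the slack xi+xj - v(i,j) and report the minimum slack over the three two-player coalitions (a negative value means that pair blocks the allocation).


Step 1: Slack for coalition (1,2): x1+x2 - v12 = 46 - 31 = 15
Step 2: Slack for coalition (1,3): x1+x3 - v13 = 23 - 24 = -1
Step 3: Slack for coalition (2,3): x2+x3 - v23 = 47 - 42 = 5
Step 4: Minimum slack = min(15, -1, 5) = -1, attained by (1,3); coalition (1,3) can block (slack < 0), so the allocation is not in the core

-1


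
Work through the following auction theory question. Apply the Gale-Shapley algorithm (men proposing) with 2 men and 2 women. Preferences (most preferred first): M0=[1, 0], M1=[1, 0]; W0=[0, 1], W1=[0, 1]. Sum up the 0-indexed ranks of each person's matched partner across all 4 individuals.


Step 1: Run Gale-Shapley (men propose, women hold best offer):
  M0 proposes to W1; she accepts
  M1 proposes to W1; rejected
  M1 proposes to W0; she accepts
Step 2: Final matching: W0-M1, W1-M0
Step 3: 0-indexed ranks (man's rank of his match, then woman's): 1 + 1 + 0 + 0
Step 4: Total rank sum = 2

2


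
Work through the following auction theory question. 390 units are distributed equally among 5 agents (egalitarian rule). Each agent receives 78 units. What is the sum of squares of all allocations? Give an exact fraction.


Step 1: Each agent's share = 390/5 = 78
Step 2: Square of each share = (78)^2 = 6084
Step 3: Sum of squares = 5 * 6084 = 30420

30420


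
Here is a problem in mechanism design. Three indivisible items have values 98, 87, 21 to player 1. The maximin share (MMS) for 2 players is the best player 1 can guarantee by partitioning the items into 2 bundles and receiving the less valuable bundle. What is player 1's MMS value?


Step 1: Item values = 98, 87, 21
Step 2: Enumerate all 2-bundle partitions and take the smaller bundle:
  Partition 1: {98} vs {87,21} -> bundles 98, 108; min = 98
  Partition 2: {87} vs {98,21} -> bundles 87, 119; min = 87
  Partition 3: {21} vs {98,87} -> bundles 21, 185; min = 21
Step 3: MMS = max(98, 87, 21) = 98

98


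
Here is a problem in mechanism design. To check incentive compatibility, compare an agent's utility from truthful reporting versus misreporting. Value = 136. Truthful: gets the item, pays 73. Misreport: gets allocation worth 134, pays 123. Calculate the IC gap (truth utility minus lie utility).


Step 1: U(truth) = value - payment = 136 - 73 = 63
Step 2: U(lie) = allocation - payment = 134 - 123 = 11
Step 3: IC gap = 63 - 11 = 52

52


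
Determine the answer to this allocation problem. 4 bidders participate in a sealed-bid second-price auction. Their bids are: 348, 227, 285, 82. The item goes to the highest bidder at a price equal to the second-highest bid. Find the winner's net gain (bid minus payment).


Step 1: Sort bids in descending order: 348, 285, 227, 82
Step 2: The winning bid is the highest: 348
Step 3: The payment equals the second-highest bid: 285
Step 4: Surplus = winner's bid - payment = 348 - 285 = 63

63


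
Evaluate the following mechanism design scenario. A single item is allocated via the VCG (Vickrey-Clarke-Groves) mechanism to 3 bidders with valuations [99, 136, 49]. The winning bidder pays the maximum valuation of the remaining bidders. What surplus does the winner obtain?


Step 1: The winner is the agent with the highest value: agent 1 with value 136
Step 2: Values of other agents: [99, 49]
Step 3: VCG payment = max of others' values = 99
Step 4: Surplus = 136 - 99 = 37

37


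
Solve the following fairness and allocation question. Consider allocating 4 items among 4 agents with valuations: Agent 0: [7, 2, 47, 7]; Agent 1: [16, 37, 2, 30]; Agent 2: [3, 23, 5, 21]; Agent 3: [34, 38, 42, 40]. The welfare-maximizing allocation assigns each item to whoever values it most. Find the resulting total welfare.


Step 1: For each item, find the maximum value among all agents.
Step 2: Item 0 -> Agent 3 (value 34)
Step 3: Item 1 -> Agent 3 (value 38)
Step 4: Item 2 -> Agent 0 (value 47)
Step 5: Item 3 -> Agent 3 (value 40)
Step 6: Total welfare = 34 + 38 + 47 + 40 = 159

159


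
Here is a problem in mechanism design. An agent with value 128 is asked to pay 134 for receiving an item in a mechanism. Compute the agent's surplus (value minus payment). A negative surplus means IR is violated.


Step 1: Surplus = value - payment = 128 - 134 = -6
Step 2: IR is violated (surplus < 0)

-6


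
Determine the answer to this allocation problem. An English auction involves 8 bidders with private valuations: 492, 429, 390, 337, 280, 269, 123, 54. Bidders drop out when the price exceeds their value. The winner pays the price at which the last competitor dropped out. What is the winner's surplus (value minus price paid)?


Step 1: Identify the highest value: 492
Step 2: Identify the second-highest value: 429
Step 3: The final price = second-highest value = 429
Step 4: Surplus = 492 - 429 = 63

63


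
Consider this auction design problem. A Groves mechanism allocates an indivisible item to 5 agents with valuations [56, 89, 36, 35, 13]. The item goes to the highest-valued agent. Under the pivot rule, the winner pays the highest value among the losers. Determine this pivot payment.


Step 1: The efficient winner is agent 1 with value 89
Step 2: Other agents' values: [56, 36, 35, 13]
Step 3: Pivot payment = max(others) = 56
Step 4: The winner pays 56

56


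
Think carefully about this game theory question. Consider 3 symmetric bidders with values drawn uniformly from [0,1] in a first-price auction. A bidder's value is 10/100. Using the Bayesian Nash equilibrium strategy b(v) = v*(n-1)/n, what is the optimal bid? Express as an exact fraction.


Step 1: The symmetric BNE bidding function is b(v) = v * (n-1) / n
Step 2: Substitute v = 1/10 and n = 3
Step 3: b = 1/10 * 2/3
Step 4: b = 1/15

1/15


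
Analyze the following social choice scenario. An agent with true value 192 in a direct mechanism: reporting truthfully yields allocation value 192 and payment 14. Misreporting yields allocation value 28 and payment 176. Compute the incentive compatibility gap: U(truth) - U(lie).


Step 1: U(truth) = value - payment = 192 - 14 = 178
Step 2: U(lie) = allocation - payment = 28 - 176 = -148
Step 3: IC gap = 178 - (-148) = 326

326


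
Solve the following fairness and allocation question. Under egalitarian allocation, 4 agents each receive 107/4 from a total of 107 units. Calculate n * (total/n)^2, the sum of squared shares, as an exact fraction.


Step 1: Each agent's share = 107/4
Step 2: Square of each share = (107/4)^2 = 11449/16
Step 3: Sum of squares = 4 * 11449/16 = 11449/4

11449/4


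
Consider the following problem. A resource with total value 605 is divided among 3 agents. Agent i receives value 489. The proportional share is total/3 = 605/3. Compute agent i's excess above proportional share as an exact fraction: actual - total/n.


Step 1: Proportional share = 605/3
Step 2: Agent's actual allocation = 489
Step 3: Excess = 489 - 605/3 = 862/3

862/3


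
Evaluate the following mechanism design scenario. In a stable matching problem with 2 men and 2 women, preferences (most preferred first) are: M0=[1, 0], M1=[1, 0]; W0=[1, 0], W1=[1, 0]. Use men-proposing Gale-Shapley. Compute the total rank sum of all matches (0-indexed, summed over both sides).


Step 1: Run Gale-Shapley (men propose, women hold best offer):
  M0 proposes to W1; she accepts
  M1 proposes to W1; she switches from M0
  M0 proposes to W0; she accepts
Step 2: Final matching: W0-M0, W1-M1
Step 3: 0-indexed ranks (man's rank of his match, then woman's): 1 + 1 + 0 + 0
Step 4: Total rank sum = 2

2


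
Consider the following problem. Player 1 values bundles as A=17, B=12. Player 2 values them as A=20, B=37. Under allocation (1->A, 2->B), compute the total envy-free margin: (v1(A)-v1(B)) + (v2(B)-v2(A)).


Step 1: Player 1's margin = v1(A) - v1(B) = 17 - 12 = 5
Step 2: Player 2's margin = v2(B) - v2(A) = 37 - 20 = 17
Step 3: Total margin = 5 + 17 = 22

22


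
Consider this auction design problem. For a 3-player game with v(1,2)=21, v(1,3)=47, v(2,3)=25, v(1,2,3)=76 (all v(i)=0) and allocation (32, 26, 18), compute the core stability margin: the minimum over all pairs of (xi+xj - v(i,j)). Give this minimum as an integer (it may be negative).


Step 1: Slack for coalition (1,2): x1+x2 - v12 = 58 - 21 = 37
Step 2: Slack for coalition (1,3): x1+x3 - v13 = 50 - 47 = 3
Step 3: Slack for coalition (2,3): x2+x3 - v23 = 44 - 25 = 19
Step 4: Minimum slack = min(37, 3, 19) = 3, attained by (1,3); no pair can gain by deviating, so the allocation is in the core

3


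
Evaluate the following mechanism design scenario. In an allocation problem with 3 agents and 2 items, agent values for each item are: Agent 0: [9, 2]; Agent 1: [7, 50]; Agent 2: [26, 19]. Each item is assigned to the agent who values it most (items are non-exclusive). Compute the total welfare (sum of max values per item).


Step 1: For each item, find the maximum value among all agents.
Step 2: Item 0 -> Agent 2 (value 26)
Step 3: Item 1 -> Agent 1 (value 50)
Step 4: Total welfare = 26 + 50 = 76

76


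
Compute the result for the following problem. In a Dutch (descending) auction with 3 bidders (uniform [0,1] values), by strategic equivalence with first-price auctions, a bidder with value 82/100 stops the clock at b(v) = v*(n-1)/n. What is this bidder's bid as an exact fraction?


Step 1: Dutch auctions are strategically equivalent to first-price auctions
Step 2: The equilibrium bid is b(v) = v*(n-1)/n
Step 3: b = 41/50 * 2/3
Step 4: b = 41/75

41/75


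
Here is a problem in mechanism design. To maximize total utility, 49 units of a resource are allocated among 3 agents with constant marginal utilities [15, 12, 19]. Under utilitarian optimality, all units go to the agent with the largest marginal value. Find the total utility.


Step 1: The marginal utilities are [15, 12, 19]
Step 2: The highest marginal utility is 19
Step 3: All 49 units go to that agent
Step 4: Total utility = 19 * 49 = 931

931


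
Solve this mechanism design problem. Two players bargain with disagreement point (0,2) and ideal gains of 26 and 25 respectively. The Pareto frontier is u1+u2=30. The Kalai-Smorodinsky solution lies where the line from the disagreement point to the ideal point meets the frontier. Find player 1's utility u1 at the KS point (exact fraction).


Step 1: At the KS point, (u1-d1)/r1 = (u2-d2)/r2 = t and u1+u2 = 30
Step 2: u1 = d1 + r1*t and u2 = d2 + r2*t, so (d1 + r1*t) + (d2 + r2*t) = 30
Step 3: t = (30 - 0 - 2)/(26 + 25) = 28/51
Step 4: u1 = d1 + r1*t = 0 + 26 * 28/51 = 728/51
Step 5: (Check: u2 = d2 + r2*t = 802/51; u1+u2 = 728/51 + 802/51 = 30, on the frontier.)

728/51


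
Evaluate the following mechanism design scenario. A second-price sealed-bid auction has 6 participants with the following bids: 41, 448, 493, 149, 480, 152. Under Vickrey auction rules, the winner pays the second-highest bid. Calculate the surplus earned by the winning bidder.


Step 1: Sort bids in descending order: 493, 480, 448, 152, 149, 41
Step 2: The winning bid is the highest: 493
Step 3: The payment equals the second-highest bid: 480
Step 4: Surplus = winner's bid - payment = 493 - 480 = 13

13


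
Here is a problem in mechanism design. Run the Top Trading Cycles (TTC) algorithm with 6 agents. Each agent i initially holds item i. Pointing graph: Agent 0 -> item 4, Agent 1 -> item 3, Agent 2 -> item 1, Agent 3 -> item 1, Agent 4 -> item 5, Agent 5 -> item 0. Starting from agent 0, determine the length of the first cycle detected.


Step 1: Trace the pointer graph from agent 0: 0 -> 4 -> 5 -> 0
Step 2: A cycle is detected when we revisit agent 0
Step 3: The cycle is: 0 -> 4 -> 5 -> 0
Step 4: Cycle length = 3

3


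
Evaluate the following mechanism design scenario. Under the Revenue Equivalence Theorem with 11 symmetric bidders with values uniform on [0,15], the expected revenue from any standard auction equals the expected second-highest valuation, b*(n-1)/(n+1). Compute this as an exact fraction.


Step 1: By Revenue Equivalence, expected revenue = b*(n-1)/(n+1)
Step 2: Substituting n = 11, b = 15
Step 3: Revenue = 15*(11-1)/(11+1) = 15*10/12
Step 4: Revenue = 150/12 = 25/2

25/2


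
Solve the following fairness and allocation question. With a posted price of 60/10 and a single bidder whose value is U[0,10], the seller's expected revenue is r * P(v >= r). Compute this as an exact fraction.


Step 1: Posted price r = 6, value support [0,10]
Step 2: P(v >= r) = (10 - 6)/10 = 2/5
Step 3: Expected revenue = r * P(v >= r) = 6 * 2/5
Step 4: Revenue = 12/5

12/5


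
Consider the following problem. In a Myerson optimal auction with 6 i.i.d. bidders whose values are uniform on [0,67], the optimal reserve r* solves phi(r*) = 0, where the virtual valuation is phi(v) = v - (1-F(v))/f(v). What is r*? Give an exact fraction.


Step 1: For U[0,67], F(v) = v/67 and f(v) = 1/67
Step 2: phi(v) = v - (1 - v/67)/(1/67) = v - (67 - v) = 2v - 67
Step 3: Set phi(r*) = 0: 2r* - 67 = 0
Step 4: r* = 67/2 (the number of bidders n = 6 does not enter)

67/2


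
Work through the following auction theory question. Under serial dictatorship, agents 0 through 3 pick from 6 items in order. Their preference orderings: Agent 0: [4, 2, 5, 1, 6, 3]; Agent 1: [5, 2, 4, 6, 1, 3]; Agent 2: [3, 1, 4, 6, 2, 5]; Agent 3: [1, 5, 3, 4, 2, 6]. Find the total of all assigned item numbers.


Step 1: Agent 0 picks item 4
Step 2: Agent 1 picks item 5
Step 3: Agent 2 picks item 3
Step 4: Agent 3 picks item 1
Step 5: Sum = 4 + 5 + 3 + 1 = 13

13


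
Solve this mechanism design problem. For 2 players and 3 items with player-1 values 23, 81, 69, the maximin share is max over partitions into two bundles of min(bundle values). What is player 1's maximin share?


Step 1: Item values = 23, 81, 69
Step 2: Enumerate all 2-bundle partitions and take the smaller bundle:
  Partition 1: {23} vs {81,69} -> bundles 23, 150; min = 23
  Partition 2: {81} vs {23,69} -> bundles 81, 92; min = 81
  Partition 3: {69} vs {23,81} -> bundles 69, 104; min = 69
Step 3: MMS = max(23, 81, 69) = 81

81


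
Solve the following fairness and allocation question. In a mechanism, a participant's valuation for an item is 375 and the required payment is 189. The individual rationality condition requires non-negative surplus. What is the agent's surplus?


Step 1: Surplus = value - payment = 375 - 189 = 186
Step 2: IR is satisfied (surplus >= 0)

186


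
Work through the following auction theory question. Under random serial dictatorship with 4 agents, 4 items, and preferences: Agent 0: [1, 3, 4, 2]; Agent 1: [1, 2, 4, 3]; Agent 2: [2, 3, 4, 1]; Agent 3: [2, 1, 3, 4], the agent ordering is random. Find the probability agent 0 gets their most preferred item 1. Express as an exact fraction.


Step 1: Agent 0 wants item 1
Step 2: There are 24 possible orderings of agents
Step 3: In 11 orderings, agent 0 gets item 1
Step 4: Probability = 11/24

11/24


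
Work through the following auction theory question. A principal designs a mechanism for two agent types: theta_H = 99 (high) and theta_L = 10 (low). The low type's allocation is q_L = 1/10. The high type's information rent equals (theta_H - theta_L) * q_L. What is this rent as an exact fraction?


Step 1: theta_H - theta_L = 99 - 10 = 89
Step 2: Information rent = (theta_H - theta_L) * q_L
Step 3: = 89 * 1/10
Step 4: = 89/10

89/10


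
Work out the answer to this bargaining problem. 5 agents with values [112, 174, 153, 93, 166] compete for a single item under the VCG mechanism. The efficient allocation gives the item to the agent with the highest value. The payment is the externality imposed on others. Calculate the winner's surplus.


Step 1: The winner is the agent with the highest value: agent 1 with value 174
Step 2: Values of other agents: [112, 153, 93, 166]
Step 3: VCG payment = max of others' values = 166
Step 4: Surplus = 174 - 166 = 8

8


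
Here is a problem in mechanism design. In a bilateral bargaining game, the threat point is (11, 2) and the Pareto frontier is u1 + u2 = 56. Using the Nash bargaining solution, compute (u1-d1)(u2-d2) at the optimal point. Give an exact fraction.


Step 1: The Nash solution splits surplus symmetrically above the disagreement point
Step 2: u1 = (total + d1 - d2)/2 = (56 + 11 - 2)/2 = 65/2
Step 3: u2 = (total - d1 + d2)/2 = (56 - 11 + 2)/2 = 47/2
Step 4: Nash product = (65/2 - 11) * (47/2 - 2)
Step 5: = 43/2 * 43/2 = 1849/4

1849/4


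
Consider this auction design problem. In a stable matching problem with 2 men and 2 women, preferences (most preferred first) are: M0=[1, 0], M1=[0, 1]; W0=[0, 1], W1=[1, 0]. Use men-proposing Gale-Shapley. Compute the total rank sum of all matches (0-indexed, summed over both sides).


Step 1: Run Gale-Shapley (men propose, women hold best offer):
  M0 proposes to W1; she accepts
  M1 proposes to W0; she accepts
Step 2: Final matching: W0-M1, W1-M0
Step 3: 0-indexed ranks (man's rank of his match, then woman's): 0 + 1 + 0 + 1
Step 4: Total rank sum = 2

2


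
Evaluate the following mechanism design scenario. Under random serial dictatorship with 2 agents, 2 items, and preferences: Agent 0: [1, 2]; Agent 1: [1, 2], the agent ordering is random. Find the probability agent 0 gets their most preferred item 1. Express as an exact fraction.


Step 1: Agent 0 wants item 1
Step 2: There are 2 possible orderings of agents
Step 3: In 1 orderings, agent 0 gets item 1
Step 4: Probability = 1/2

1/2


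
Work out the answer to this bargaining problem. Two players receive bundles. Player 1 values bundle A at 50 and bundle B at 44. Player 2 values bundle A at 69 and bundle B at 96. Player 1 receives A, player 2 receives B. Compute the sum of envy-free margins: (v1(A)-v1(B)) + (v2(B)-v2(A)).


Step 1: Player 1's margin = v1(A) - v1(B) = 50 - 44 = 6
Step 2: Player 2's margin = v2(B) - v2(A) = 96 - 69 = 27
Step 3: Total margin = 6 + 27 = 33

33


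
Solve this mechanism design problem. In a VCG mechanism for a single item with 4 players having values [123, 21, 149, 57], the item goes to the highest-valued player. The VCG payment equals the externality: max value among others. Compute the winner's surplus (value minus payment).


Step 1: The winner is the agent with the highest value: agent 2 with value 149
Step 2: Values of other agents: [123, 21, 57]
Step 3: VCG payment = max of others' values = 123
Step 4: Surplus = 149 - 123 = 26

26


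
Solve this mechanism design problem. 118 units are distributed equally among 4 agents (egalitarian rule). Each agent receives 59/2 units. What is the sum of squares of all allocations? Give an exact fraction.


Step 1: Each agent's share = 118/4 = 59/2
Step 2: Square of each share = (59/2)^2 = 3481/4
Step 3: Sum of squares = 4 * 3481/4 = 3481

3481


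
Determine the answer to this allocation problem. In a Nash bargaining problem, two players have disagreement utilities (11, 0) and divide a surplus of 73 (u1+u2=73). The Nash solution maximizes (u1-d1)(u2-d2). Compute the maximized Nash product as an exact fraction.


Step 1: The Nash solution splits surplus symmetrically above the disagreement point
Step 2: u1 = (total + d1 - d2)/2 = (73 + 11 - 0)/2 = 42
Step 3: u2 = (total - d1 + d2)/2 = (73 - 11 + 0)/2 = 31
Step 4: Nash product = (42 - 11) * (31 - 0)
Step 5: = 31 * 31 = 961

961


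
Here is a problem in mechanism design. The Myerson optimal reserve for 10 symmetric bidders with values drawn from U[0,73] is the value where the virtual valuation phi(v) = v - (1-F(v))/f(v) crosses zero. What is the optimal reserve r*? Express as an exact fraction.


Step 1: For U[0,73], F(v) = v/73 and f(v) = 1/73
Step 2: phi(v) = v - (1 - v/73)/(1/73) = v - (73 - v) = 2v - 73
Step 3: Set phi(r*) = 0: 2r* - 73 = 0
Step 4: r* = 73/2 (the number of bidders n = 10 does not enter)

73/2


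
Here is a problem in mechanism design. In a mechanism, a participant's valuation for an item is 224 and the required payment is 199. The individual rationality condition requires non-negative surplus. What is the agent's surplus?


Step 1: Surplus = value - payment = 224 - 199 = 25
Step 2: IR is satisfied (surplus >= 0)

25


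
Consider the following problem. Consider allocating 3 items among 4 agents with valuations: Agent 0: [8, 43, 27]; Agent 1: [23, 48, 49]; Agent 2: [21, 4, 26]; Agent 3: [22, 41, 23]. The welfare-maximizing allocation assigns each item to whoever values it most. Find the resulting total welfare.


Step 1: For each item, find the maximum value among all agents.
Step 2: Item 0 -> Agent 1 (value 23)
Step 3: Item 1 -> Agent 1 (value 48)
Step 4: Item 2 -> Agent 1 (value 49)
Step 5: Total welfare = 23 + 48 + 49 = 120

120


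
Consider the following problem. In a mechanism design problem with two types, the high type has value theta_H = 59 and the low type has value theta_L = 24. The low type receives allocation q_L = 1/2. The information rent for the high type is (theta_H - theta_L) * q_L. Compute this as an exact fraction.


Step 1: theta_H - theta_L = 59 - 24 = 35
Step 2: Information rent = (theta_H - theta_L) * q_L
Step 3: = 35 * 1/2
Step 4: = 35/2

35/2


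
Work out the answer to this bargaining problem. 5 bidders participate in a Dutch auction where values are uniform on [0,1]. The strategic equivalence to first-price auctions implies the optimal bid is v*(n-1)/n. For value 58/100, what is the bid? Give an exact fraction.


Step 1: Dutch auctions are strategically equivalent to first-price auctions
Step 2: The equilibrium bid is b(v) = v*(n-1)/n
Step 3: b = 29/50 * 4/5
Step 4: b = 58/125

58/125


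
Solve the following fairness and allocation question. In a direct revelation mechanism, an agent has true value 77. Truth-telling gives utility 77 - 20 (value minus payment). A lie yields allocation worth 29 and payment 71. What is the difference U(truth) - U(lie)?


Step 1: U(truth) = value - payment = 77 - 20 = 57
Step 2: U(lie) = allocation - payment = 29 - 71 = -42
Step 3: IC gap = 57 - (-42) = 99

99


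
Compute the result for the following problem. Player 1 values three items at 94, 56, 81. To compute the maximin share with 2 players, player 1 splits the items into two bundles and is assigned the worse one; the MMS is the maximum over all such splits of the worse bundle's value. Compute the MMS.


Step 1: Item values = 94, 56, 81
Step 2: Enumerate all 2-bundle partitions and take the smaller bundle:
  Partition 1: {94} vs {56,81} -> bundles 94, 137; min = 94
  Partition 2: {56} vs {94,81} -> bundles 56, 175; min = 56
  Partition 3: {81} vs {94,56} -> bundles 81, 150; min = 81
Step 3: MMS = max(94, 56, 81) = 94

94


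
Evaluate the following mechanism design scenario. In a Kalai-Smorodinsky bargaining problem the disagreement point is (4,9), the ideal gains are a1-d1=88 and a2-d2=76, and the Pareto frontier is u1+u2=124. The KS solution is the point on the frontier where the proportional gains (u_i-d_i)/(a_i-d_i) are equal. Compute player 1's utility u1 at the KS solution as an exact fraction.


Step 1: At the KS point, (u1-d1)/r1 = (u2-d2)/r2 = t and u1+u2 = 124
Step 2: u1 = d1 + r1*t and u2 = d2 + r2*t, so (d1 + r1*t) + (d2 + r2*t) = 124
Step 3: t = (124 - 4 - 9)/(88 + 76) = 111/164
Step 4: u1 = d1 + r1*t = 4 + 88 * 111/164 = 2606/41
Step 5: (Check: u2 = d2 + r2*t = 2478/41; u1+u2 = 2606/41 + 2478/41 = 124, on the frontier.)

2606/41


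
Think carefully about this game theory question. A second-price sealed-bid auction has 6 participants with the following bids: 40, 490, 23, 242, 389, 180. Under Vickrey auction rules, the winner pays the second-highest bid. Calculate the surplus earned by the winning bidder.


Step 1: Sort bids in descending order: 490, 389, 242, 180, 40, 23
Step 2: The winning bid is the highest: 490
Step 3: The payment equals the second-highest bid: 389
Step 4: Surplus = winner's bid - payment = 490 - 389 = 101

101


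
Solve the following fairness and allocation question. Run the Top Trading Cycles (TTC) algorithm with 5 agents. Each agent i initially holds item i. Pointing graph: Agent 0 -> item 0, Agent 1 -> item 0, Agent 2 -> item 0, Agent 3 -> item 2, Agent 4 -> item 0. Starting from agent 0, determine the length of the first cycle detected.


Step 1: Trace the pointer graph from agent 0: 0 -> 0
Step 2: A cycle is detected when we revisit agent 0
Step 3: The cycle is: 0 -> 0
Step 4: Cycle length = 1

1


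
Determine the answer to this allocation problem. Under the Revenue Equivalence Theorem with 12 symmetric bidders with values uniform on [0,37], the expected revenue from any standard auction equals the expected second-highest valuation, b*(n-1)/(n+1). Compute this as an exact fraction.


Step 1: By Revenue Equivalence, expected revenue = b*(n-1)/(n+1)
Step 2: Substituting n = 12, b = 37
Step 3: Revenue = 37*(12-1)/(12+1) = 37*11/13
Step 4: Revenue = 407/13

407/13


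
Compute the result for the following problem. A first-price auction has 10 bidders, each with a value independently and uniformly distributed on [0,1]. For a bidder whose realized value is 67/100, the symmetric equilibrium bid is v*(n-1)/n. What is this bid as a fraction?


Step 1: The symmetric BNE bidding function is b(v) = v * (n-1) / n
Step 2: Substitute v = 67/100 and n = 10
Step 3: b = 67/100 * 9/10
Step 4: b = 603/1000

603/1000


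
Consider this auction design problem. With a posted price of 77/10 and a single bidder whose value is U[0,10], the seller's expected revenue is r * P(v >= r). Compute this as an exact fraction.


Step 1: Posted price r = 77/10, value support [0,10]
Step 2: P(v >= r) = (10 - 77/10)/10 = 23/100
Step 3: Expected revenue = r * P(v >= r) = 77/10 * 23/100
Step 4: Revenue = 1771/1000

1771/1000


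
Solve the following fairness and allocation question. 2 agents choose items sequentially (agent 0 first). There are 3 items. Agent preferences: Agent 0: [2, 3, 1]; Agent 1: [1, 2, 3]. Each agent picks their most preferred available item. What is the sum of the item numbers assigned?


Step 1: Agent 0 picks item 2
Step 2: Agent 1 picks item 1
Step 3: Sum = 2 + 1 = 3

3


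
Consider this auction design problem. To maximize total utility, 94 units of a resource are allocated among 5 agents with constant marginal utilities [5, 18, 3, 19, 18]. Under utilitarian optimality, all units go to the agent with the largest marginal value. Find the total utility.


Step 1: The marginal utilities are [5, 18, 3, 19, 18]
Step 2: The highest marginal utility is 19
Step 3: All 94 units go to that agent
Step 4: Total utility = 19 * 94 = 1786

1786


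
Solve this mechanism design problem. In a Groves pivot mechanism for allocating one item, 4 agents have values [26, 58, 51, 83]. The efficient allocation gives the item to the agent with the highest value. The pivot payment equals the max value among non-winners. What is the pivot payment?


Step 1: The efficient winner is agent 3 with value 83
Step 2: Other agents' values: [26, 58, 51]
Step 3: Pivot payment = max(others) = 58
Step 4: The winner pays 58

58


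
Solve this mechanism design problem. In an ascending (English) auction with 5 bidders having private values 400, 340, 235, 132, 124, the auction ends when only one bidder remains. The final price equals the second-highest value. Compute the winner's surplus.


Step 1: Identify the highest value: 400
Step 2: Identify the second-highest value: 340
Step 3: The final price = second-highest value = 340
Step 4: Surplus = 400 - 340 = 60

60


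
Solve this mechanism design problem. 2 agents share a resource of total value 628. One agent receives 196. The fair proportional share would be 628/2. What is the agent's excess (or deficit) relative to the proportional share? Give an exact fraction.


Step 1: Proportional share = 628/2 = 314
Step 2: Agent's actual allocation = 196
Step 3: Excess = 196 - 314 = -118

-118


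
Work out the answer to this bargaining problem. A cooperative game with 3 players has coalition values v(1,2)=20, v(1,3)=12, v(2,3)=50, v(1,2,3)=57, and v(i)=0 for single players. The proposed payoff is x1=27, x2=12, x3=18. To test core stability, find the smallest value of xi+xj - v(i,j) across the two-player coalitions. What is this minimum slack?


Step 1: Slack for coalition (1,2): x1+x2 - v12 = 39 - 20 = 19
Step 2: Slack for coalition (1,3): x1+x3 - v13 = 45 - 12 = 33
Step 3: Slack for coalition (2,3): x2+x3 - v23 = 30 - 50 = -20
Step 4: Minimum slack = min(19, 33, -20) = -20, attained by (2,3); coalition (2,3) can block (slack < 0), so the allocation is not in the core

-20


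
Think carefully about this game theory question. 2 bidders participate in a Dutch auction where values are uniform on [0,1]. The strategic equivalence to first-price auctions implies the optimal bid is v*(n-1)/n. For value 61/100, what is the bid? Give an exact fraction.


Step 1: Dutch auctions are strategically equivalent to first-price auctions
Step 2: The equilibrium bid is b(v) = v*(n-1)/n
Step 3: b = 61/100 * 1/2
Step 4: b = 61/200

61/200


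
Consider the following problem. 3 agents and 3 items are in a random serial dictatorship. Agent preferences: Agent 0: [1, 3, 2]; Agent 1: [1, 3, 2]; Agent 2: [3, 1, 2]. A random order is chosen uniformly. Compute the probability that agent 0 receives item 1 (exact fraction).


Step 1: Agent 0 wants item 1
Step 2: There are 6 possible orderings of agents
Step 3: In 3 orderings, agent 0 gets item 1
Step 4: Probability = 3/6 = 1/2

1/2


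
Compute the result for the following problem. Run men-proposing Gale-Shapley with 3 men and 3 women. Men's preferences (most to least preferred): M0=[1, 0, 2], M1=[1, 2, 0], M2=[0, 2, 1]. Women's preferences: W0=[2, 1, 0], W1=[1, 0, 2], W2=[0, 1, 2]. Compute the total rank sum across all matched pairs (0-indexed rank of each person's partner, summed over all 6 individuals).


Step 1: Run Gale-Shapley (men propose, women hold best offer):
  M0 proposes to W1; she accepts
  M1 proposes to W1; she switches from M0
  M2 proposes to W0; she accepts
  M0 proposes to W0; rejected
  M0 proposes to W2; she accepts
Step 2: Final matching: W0-M2, W1-M1, W2-M0
Step 3: 0-indexed ranks (man's rank of his match, then woman's): 0 + 0 + 0 + 0 + 2 + 0
Step 4: Total rank sum = 2

2


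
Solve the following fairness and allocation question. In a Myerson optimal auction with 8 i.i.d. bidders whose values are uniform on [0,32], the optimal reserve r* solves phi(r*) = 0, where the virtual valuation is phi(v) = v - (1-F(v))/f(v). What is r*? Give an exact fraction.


Step 1: For U[0,32], F(v) = v/32 and f(v) = 1/32
Step 2: phi(v) = v - (1 - v/32)/(1/32) = v - (32 - v) = 2v - 32
Step 3: Set phi(r*) = 0: 2r* - 32 = 0
Step 4: r* = 32/2 = 16 (the number of bidders n = 8 does not enter)

16


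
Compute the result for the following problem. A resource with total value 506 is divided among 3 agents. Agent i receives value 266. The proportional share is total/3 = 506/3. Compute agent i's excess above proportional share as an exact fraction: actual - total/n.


Step 1: Proportional share = 506/3
Step 2: Agent's actual allocation = 266
Step 3: Excess = 266 - 506/3 = 292/3

292/3


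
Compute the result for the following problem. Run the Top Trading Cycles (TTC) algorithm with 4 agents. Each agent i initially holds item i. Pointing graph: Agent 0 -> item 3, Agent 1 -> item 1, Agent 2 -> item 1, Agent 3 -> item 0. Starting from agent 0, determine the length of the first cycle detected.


Step 1: Trace the pointer graph from agent 0: 0 -> 3 -> 0
Step 2: A cycle is detected when we revisit agent 0
Step 3: The cycle is: 0 -> 3 -> 0
Step 4: Cycle length = 2

2


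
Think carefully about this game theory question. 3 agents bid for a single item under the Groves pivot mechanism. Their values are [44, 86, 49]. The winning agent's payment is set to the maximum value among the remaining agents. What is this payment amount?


Step 1: The efficient winner is agent 1 with value 86
Step 2: Other agents' values: [44, 49]
Step 3: Pivot payment = max(others) = 49
Step 4: The winner pays 49

49


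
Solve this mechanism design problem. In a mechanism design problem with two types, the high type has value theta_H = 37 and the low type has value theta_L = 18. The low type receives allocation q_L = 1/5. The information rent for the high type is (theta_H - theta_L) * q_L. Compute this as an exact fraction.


Step 1: theta_H - theta_L = 37 - 18 = 19
Step 2: Information rent = (theta_H - theta_L) * q_L
Step 3: = 19 * 1/5
Step 4: = 19/5

19/5


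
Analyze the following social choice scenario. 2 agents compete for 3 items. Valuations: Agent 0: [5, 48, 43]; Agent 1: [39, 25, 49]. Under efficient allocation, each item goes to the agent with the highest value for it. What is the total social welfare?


Step 1: For each item, find the maximum value among all agents.
Step 2: Item 0 -> Agent 1 (value 39)
Step 3: Item 1 -> Agent 0 (value 48)
Step 4: Item 2 -> Agent 1 (value 49)
Step 5: Total welfare = 39 + 48 + 49 = 136

136


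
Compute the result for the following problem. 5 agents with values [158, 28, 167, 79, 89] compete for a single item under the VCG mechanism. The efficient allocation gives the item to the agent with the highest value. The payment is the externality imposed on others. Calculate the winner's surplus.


Step 1: The winner is the agent with the highest value: agent 2 with value 167
Step 2: Values of other agents: [158, 28, 79, 89]
Step 3: VCG payment = max of others' values = 158
Step 4: Surplus = 167 - 158 = 9

9


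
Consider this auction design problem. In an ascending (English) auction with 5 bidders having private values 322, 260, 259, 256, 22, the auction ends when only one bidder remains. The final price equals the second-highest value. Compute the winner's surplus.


Step 1: Identify the highest value: 322
Step 2: Identify the second-highest value: 260
Step 3: The final price = second-highest value = 260
Step 4: Surplus = 322 - 260 = 62

62


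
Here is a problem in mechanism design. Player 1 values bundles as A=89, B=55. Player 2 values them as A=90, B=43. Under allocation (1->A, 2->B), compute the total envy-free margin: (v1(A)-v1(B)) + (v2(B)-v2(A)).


Step 1: Player 1's margin = v1(A) - v1(B) = 89 - 55 = 34
Step 2: Player 2's margin = v2(B) - v2(A) = 43 - 90 = -47
Step 3: Total margin = 34 + -47 = -13

-13


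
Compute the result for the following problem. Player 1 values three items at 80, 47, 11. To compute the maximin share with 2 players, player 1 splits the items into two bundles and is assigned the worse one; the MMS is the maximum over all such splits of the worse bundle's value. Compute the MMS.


Step 1: Item values = 80, 47, 11
Step 2: Enumerate all 2-bundle partitions and take the smaller bundle:
  Partition 1: {80} vs {47,11} -> bundles 80, 58; min = 58
  Partition 2: {47} vs {80,11} -> bundles 47, 91; min = 47
  Partition 3: {11} vs {80,47} -> bundles 11, 127; min = 11
Step 3: MMS = max(58, 47, 11) = 58

58


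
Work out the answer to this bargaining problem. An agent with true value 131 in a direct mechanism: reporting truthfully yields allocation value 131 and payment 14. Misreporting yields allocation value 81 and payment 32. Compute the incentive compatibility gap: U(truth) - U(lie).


Step 1: U(truth) = value - payment = 131 - 14 = 117
Step 2: U(lie) = allocation - payment = 81 - 32 = 49
Step 3: IC gap = 117 - 49 = 68

68


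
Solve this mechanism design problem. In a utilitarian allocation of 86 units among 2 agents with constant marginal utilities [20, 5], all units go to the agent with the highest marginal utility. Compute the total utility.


Step 1: The marginal utilities are [20, 5]
Step 2: The highest marginal utility is 20
Step 3: All 86 units go to that agent
Step 4: Total utility = 20 * 86 = 1720

1720


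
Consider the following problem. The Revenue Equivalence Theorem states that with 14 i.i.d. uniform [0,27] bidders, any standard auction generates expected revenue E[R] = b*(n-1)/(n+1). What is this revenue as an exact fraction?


Step 1: By Revenue Equivalence, expected revenue = b*(n-1)/(n+1)
Step 2: Substituting n = 14, b = 27
Step 3: Revenue = 27*(14-1)/(14+1) = 27*13/15
Step 4: Revenue = 351/15 = 117/5

117/5


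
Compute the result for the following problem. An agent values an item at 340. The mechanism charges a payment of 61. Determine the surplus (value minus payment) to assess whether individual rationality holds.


Step 1: Surplus = value - payment = 340 - 61 = 279
Step 2: IR is satisfied (surplus >= 0)

279


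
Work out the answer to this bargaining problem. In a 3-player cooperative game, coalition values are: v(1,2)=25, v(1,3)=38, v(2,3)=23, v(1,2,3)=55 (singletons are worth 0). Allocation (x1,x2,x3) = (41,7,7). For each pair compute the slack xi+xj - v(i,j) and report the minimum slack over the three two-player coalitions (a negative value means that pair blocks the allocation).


Step 1: Slack for coalition (1,2): x1+x2 - v12 = 48 - 25 = 23
Step 2: Slack for coalition (1,3): x1+x3 - v13 = 48 - 38 = 10
Step 3: Slack for coalition (2,3): x2+x3 - v23 = 14 - 23 = -9
Step 4: Minimum slack = min(23, 10, -9) = -9, attained by (2,3); coalition (2,3) can block (slack < 0), so the allocation is not in the core

-9
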